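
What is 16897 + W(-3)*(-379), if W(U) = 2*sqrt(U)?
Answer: 16897 - 758*I*sqrt(3) ≈ 16897.0 - 1312.9*I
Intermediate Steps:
16897 + W(-3)*(-379) = 16897 + (2*sqrt(-3))*(-379) = 16897 + (2*(I*sqrt(3)))*(-379) = 16897 + (2*I*sqrt(3))*(-379) = 16897 - 758*I*sqrt(3)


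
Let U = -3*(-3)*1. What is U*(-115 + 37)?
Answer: -702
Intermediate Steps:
U = 9 (U = 9*1 = 9)
U*(-115 + 37) = 9*(-115 + 37) = 9*(-78) = -702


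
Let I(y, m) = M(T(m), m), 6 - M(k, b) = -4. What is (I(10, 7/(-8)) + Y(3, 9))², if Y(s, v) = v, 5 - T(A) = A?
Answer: 361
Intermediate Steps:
T(A) = 5 - A
M(k, b) = 10 (M(k, b) = 6 - 1*(-4) = 6 + 4 = 10)
I(y, m) = 10
(I(10, 7/(-8)) + Y(3, 9))² = (10 + 9)² = 19² = 361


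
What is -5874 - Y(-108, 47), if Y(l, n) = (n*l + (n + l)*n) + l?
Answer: 2177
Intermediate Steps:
Y(l, n) = l + l*n + n*(l + n) (Y(l, n) = (l*n + (l + n)*n) + l = (l*n + n*(l + n)) + l = l + l*n + n*(l + n))
-5874 - Y(-108, 47) = -5874 - (-108 + 47**2 + 2*(-108)*47) = -5874 - (-108 + 2209 - 10152) = -5874 - 1*(-8051) = -5874 + 8051 = 2177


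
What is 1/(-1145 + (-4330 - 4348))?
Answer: -1/9823 ≈ -0.00010180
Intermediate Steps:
1/(-1145 + (-4330 - 4348)) = 1/(-1145 - 8678) = 1/(-9823) = -1/9823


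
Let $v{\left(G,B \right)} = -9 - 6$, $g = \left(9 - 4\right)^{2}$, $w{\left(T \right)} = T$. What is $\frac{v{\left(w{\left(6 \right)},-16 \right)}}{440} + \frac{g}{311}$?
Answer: $\frac{1267}{27368} \approx 0.046295$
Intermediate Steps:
$g = 25$ ($g = 5^{2} = 25$)
$v{\left(G,B \right)} = -15$ ($v{\left(G,B \right)} = -9 - 6 = -15$)
$\frac{v{\left(w{\left(6 \right)},-16 \right)}}{440} + \frac{g}{311} = - \frac{15}{440} + \frac{25}{311} = \left(-15\right) \frac{1}{440} + 25 \cdot \frac{1}{311} = - \frac{3}{88} + \frac{25}{311} = \frac{1267}{27368}$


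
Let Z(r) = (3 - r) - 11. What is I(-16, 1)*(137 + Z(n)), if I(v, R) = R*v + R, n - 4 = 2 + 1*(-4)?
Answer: -1905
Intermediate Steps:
n = 2 (n = 4 + (2 + 1*(-4)) = 4 + (2 - 4) = 4 - 2 = 2)
I(v, R) = R + R*v
Z(r) = -8 - r
I(-16, 1)*(137 + Z(n)) = (1*(1 - 16))*(137 + (-8 - 1*2)) = (1*(-15))*(137 + (-8 - 2)) = -15*(137 - 10) = -15*127 = -1905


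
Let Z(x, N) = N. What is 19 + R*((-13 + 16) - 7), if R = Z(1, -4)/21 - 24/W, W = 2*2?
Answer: 919/21 ≈ 43.762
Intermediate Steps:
W = 4
R = -130/21 (R = -4/21 - 24/4 = -4*1/21 - 24*1/4 = -4/21 - 6 = -130/21 ≈ -6.1905)
19 + R*((-13 + 16) - 7) = 19 - 130*((-13 + 16) - 7)/21 = 19 - 130*(3 - 7)/21 = 19 - 130/21*(-4) = 19 + 520/21 = 919/21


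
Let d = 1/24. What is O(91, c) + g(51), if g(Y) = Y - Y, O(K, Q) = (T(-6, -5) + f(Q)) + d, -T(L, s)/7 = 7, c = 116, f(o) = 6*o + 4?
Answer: 15625/24 ≈ 651.04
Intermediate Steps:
f(o) = 4 + 6*o
T(L, s) = -49 (T(L, s) = -7*7 = -49)
d = 1/24 ≈ 0.041667
O(K, Q) = -1079/24 + 6*Q (O(K, Q) = (-49 + (4 + 6*Q)) + 1/24 = (-45 + 6*Q) + 1/24 = -1079/24 + 6*Q)
g(Y) = 0
O(91, c) + g(51) = (-1079/24 + 6*116) + 0 = (-1079/24 + 696) + 0 = 15625/24 + 0 = 15625/24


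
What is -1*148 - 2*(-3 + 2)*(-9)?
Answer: -166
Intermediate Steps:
-1*148 - 2*(-3 + 2)*(-9) = -148 - 2*(-1)*(-9) = -148 + 2*(-9) = -148 - 18 = -166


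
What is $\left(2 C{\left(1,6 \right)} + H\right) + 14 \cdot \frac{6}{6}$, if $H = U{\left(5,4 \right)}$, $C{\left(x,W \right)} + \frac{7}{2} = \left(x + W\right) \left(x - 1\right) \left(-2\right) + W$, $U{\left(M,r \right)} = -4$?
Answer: $15$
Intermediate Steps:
$C{\left(x,W \right)} = - \frac{7}{2} + W - 2 \left(-1 + x\right) \left(W + x\right)$ ($C{\left(x,W \right)} = - \frac{7}{2} + \left(\left(x + W\right) \left(x - 1\right) \left(-2\right) + W\right) = - \frac{7}{2} + \left(\left(W + x\right) \left(-1 + x\right) \left(-2\right) + W\right) = - \frac{7}{2} + \left(\left(-1 + x\right) \left(W + x\right) \left(-2\right) + W\right) = - \frac{7}{2} + \left(- 2 \left(-1 + x\right) \left(W + x\right) + W\right) = - \frac{7}{2} + \left(W - 2 \left(-1 + x\right) \left(W + x\right)\right) = - \frac{7}{2} + W - 2 \left(-1 + x\right) \left(W + x\right)$)
$H = -4$
$\left(2 C{\left(1,6 \right)} + H\right) + 14 \cdot \frac{6}{6} = \left(2 \left(- \frac{7}{2} - 2 \cdot 1^{2} + 2 \cdot 1 + 3 \cdot 6 - 12 \cdot 1\right) - 4\right) + 14 \cdot \frac{6}{6} = \left(2 \left(- \frac{7}{2} - 2 + 2 + 18 - 12\right) - 4\right) + 14 \cdot 6 \cdot \frac{1}{6} = \left(2 \left(- \frac{7}{2} - 2 + 2 + 18 - 12\right) - 4\right) + 14 \cdot 1 = \left(2 \cdot \frac{5}{2} - 4\right) + 14 = \left(5 - 4\right) + 14 = 1 + 14 = 15$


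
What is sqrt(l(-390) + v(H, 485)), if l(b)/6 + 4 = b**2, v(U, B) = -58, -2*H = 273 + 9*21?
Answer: sqrt(912518) ≈ 955.26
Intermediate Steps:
H = -231 (H = -(273 + 9*21)/2 = -(273 + 189)/2 = -1/2*462 = -231)
l(b) = -24 + 6*b**2
sqrt(l(-390) + v(H, 485)) = sqrt((-24 + 6*(-390)**2) - 58) = sqrt((-24 + 6*152100) - 58) = sqrt((-24 + 912600) - 58) = sqrt(912576 - 58) = sqrt(912518)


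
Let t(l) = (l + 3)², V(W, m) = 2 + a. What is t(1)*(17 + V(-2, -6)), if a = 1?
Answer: 320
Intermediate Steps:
V(W, m) = 3 (V(W, m) = 2 + 1 = 3)
t(l) = (3 + l)²
t(1)*(17 + V(-2, -6)) = (3 + 1)²*(17 + 3) = 4²*20 = 16*20 = 320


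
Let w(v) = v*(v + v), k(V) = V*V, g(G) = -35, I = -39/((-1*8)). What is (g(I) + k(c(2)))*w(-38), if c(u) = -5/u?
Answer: -83030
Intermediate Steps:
I = 39/8 (I = -39/(-8) = -39*(-1/8) = 39/8 ≈ 4.8750)
k(V) = V**2
w(v) = 2*v**2 (w(v) = v*(2*v) = 2*v**2)
(g(I) + k(c(2)))*w(-38) = (-35 + (-5/2)**2)*(2*(-38)**2) = (-35 + (-5*1/2)**2)*(2*1444) = (-35 + (-5/2)**2)*2888 = (-35 + 25/4)*2888 = -115/4*2888 = -83030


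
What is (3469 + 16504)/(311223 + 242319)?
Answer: 19973/553542 ≈ 0.036082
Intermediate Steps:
(3469 + 16504)/(311223 + 242319) = 19973/553542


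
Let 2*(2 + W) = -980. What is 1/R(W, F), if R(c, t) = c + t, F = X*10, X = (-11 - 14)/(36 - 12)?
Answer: -12/6029 ≈ -0.0019904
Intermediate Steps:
X = -25/24 ≈ -1.0417
W = -492 (W = -2 + (½)*(-980) = -2 - 490 = -492)
F = -125/12 (F = -25/24*10 = -125/12 ≈ -10.417)
1/R(W, F) = 1/(-492 - 125/12) = 1/(-6029/12) = -12/6029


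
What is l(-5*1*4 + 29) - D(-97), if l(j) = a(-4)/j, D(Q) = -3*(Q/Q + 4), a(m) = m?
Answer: 131/9 ≈ 14.556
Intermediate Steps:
D(Q) = -15 (D(Q) = -3*(1 + 4) = -3*5 = -15)
l(j) = -4/j
l(-5*1*4 + 29) - D(-97) = -4/(-5*1*4 + 29) - 1*(-15) = -4/(-5*4 + 29) + 15 = -4/(-20 + 29) + 15 = -4/9 + 15 = 131/9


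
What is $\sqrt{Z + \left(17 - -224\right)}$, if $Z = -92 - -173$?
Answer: $\sqrt{322} \approx 17.944$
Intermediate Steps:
$Z = 81$ ($Z = -92 + 173 = 81$)
$\sqrt{Z + \left(17 - -224\right)} = \sqrt{81 + \left(17 - -224\right)} = \sqrt{81 + \left(17 + 224\right)} = \sqrt{81 + 241} = \sqrt{322}$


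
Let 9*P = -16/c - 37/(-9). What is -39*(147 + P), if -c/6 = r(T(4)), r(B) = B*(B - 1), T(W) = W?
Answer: -51766/9 ≈ -5751.8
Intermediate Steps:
r(B) = B*(-1 + B)
c = -72 (c = -24*(-1 + 4) = -24*3 = -6*12 = -72)
P = 13/27 (P = (-16/(-72) - 37/(-9))/9 = (-16*(-1/72) - 37*(-⅑))/9 = (2/9 + 37/9)/9 = (⅑)*(13/3) = 13/27 ≈ 0.48148)
-39*(147 + P) = -39*(147 + 13/27) = -39*3982/27 = -51766/9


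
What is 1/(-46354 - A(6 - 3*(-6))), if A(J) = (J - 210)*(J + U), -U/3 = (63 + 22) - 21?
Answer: -1/77602 ≈ -1.2886e-5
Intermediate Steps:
U = -192 (U = -3*((63 + 22) - 21) = -3*(85 - 21) = -3*64 = -192)
A(J) = (-210 + J)*(-192 + J) (A(J) = (J - 210)*(J - 192) = (-210 + J)*(-192 + J))
1/(-46354 - A(6 - 3*(-6))) = 1/(-46354 - (40320 + (6 - 3*(-6))**2 - 402*(6 - 3*(-6)))) = 1/(-46354 - (40320 + (6 + 18)**2 - 402*(6 + 18))) = 1/(-46354 - (40320 + 24**2 - 402*24)) = 1/(-46354 - (40320 + 576 - 9648)) = 1/(-46354 - 1*31248) = 1/(-46354 - 31248) = 1/(-77602) = -1/77602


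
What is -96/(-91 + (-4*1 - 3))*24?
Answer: 1152/49 ≈ 23.510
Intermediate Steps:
-96/(-91 + (-4*1 - 3))*24 = -96/(-91 + (-4 - 3))*24 = -96/(-91 - 7)*24 = -96/(-98)*24 = -96*(-1/98)*24 = (48/49)*24 = 1152/49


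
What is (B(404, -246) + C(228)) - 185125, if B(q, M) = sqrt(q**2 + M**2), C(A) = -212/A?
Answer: -10552178/57 + 2*sqrt(55933) ≈ -1.8465e+5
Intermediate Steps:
B(q, M) = sqrt(M**2 + q**2)
(B(404, -246) + C(228)) - 185125 = (sqrt((-246)**2 + 404**2) - 212/228) - 185125 = (sqrt(60516 + 163216) - 212*1/228) - 185125 = (sqrt(223732) - 53/57) - 185125 = (2*sqrt(55933) - 53/57) - 185125 = (-53/57 + 2*sqrt(55933)) - 185125 = -10552178/57 + 2*sqrt(55933)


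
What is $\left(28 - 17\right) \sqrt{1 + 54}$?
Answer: $11 \sqrt{55} \approx 81.578$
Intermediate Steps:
$\left(28 - 17\right) \sqrt{1 + 54} = 11 \sqrt{55}$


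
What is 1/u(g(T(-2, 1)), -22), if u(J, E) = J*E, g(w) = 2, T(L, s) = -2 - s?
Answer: -1/44 ≈ -0.022727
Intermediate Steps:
u(J, E) = E*J
1/u(g(T(-2, 1)), -22) = 1/(-22*2) = 1/(-44) = -1/44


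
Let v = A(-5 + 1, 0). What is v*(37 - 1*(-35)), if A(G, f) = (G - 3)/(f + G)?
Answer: 126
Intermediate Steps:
A(G, f) = (-3 + G)/(G + f)
v = 7/4 (v = (-3 + (-5 + 1))/((-5 + 1) + 0) = (-3 - 4)/(-4 + 0) = -7/(-4) = -1/4*(-7) = 7/4 ≈ 1.7500)
v*(37 - 1*(-35)) = 7*(37 - 1*(-35))/4 = 7*(37 + 35)/4 = (7/4)*72 = 126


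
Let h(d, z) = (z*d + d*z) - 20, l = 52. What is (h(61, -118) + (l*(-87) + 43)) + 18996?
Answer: 99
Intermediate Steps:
h(d, z) = -20 + 2*d*z (h(d, z) = (d*z + d*z) - 20 = 2*d*z - 20 = -20 + 2*d*z)
(h(61, -118) + (l*(-87) + 43)) + 18996 = ((-20 + 2*61*(-118)) + (52*(-87) + 43)) + 18996 = ((-20 - 14396) + (-4524 + 43)) + 18996 = (-14416 - 4481) + 18996 = -18897 + 18996 = 99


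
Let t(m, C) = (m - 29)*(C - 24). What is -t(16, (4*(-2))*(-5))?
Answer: 208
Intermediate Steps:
t(m, C) = (-29 + m)*(-24 + C)
-t(16, (4*(-2))*(-5)) = -(696 - 29*4*(-2)*(-5) - 24*16 + ((4*(-2))*(-5))*16) = -(696 - (-232)*(-5) - 384 - 8*(-5)*16) = -(696 - 29*40 - 384 + 40*16) = -(696 - 1160 - 384 + 640) = -1*(-208) = 208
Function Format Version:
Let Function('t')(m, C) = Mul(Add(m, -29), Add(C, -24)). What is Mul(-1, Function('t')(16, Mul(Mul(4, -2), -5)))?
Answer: 208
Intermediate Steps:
Function('t')(m, C) = Mul(Add(-29, m), Add(-24, C))
Mul(-1, Function('t')(16, Mul(Mul(4, -2), -5))) = Mul(-1, Add(696, Mul(-29, Mul(Mul(4, -2), -5)), Mul(-24, 16), Mul(Mul(Mul(4, -2), -5), 16))) = Mul(-1, Add(696, Mul(-29, Mul(-8, -5)), -384, Mul(Mul(-8, -5), 16))) = Mul(-1, Add(696, Mul(-29, 40), -384, Mul(40, 16))) = Mul(-1, Add(696, -1160, -384, 640)) = Mul(-1, -208) = 208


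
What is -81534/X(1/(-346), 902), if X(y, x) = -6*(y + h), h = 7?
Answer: 4701794/2421 ≈ 1942.1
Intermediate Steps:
X(y, x) = -42 - 6*y (X(y, x) = -6*(y + 7) = -6*(7 + y) = -42 - 6*y)
-81534/X(1/(-346), 902) = -81534/(-42 - 6/(-346)) = -81534/(-42 - 6*(-1/346)) = -81534/(-42 + 3/173) = -81534/(-7263/173) = -81534*(-173/7263) = 4701794/2421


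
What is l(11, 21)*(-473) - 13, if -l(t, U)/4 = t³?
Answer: 2518239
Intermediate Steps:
l(t, U) = -4*t³
l(11, 21)*(-473) - 13 = -4*11³*(-473) - 13 = -4*1331*(-473) - 13 = -5324*(-473) - 13 = 2518252 - 13 = 2518239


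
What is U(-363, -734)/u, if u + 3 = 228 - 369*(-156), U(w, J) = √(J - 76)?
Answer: I*√10/6421 ≈ 0.00049249*I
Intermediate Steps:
U(w, J) = √(-76 + J)
u = 57789 (u = -3 + (228 - 369*(-156)) = -3 + (228 + 57564) = -3 + 57792 = 57789)
U(-363, -734)/u = √(-76 - 734)/57789 = √(-810)*(1/57789) = (9*I*√10)*(1/57789) = I*√10/6421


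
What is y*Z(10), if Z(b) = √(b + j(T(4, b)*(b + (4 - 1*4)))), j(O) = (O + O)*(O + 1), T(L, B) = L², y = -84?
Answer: -84*√51530 ≈ -19068.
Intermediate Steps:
j(O) = 2*O*(1 + O) (j(O) = (2*O)*(1 + O) = 2*O*(1 + O))
Z(b) = √(b + 32*b*(1 + 16*b)) (Z(b) = √(b + 2*(4²*(b + (4 - 1*4)))*(1 + 4²*(b + (4 - 1*4)))) = √(b + 2*(16*(b + (4 - 4)))*(1 + 16*(b + (4 - 4)))) = √(b + 2*(16*(b + 0))*(1 + 16*(b + 0))) = √(b + 2*(16*b)*(1 + 16*b)) = √(b + 32*b*(1 + 16*b)))
y*Z(10) = -84*√10*√(33 + 512*10) = -84*√10*√(33 + 5120) = -84*√51530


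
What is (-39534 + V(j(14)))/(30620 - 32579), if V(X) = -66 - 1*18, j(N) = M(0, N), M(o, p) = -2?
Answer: 13206/653 ≈ 20.224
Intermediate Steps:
j(N) = -2
V(X) = -84 (V(X) = -66 - 18 = -84)
(-39534 + V(j(14)))/(30620 - 32579) = (-39534 - 84)/(30620 - 32579) = -39618/(-1959) = -39618*(-1/1959) = 13206/653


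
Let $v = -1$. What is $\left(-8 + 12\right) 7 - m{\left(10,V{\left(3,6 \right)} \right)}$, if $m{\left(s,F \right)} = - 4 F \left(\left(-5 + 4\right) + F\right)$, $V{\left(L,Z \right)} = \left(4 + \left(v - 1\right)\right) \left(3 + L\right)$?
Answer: $556$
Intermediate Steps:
$V{\left(L,Z \right)} = 6 + 2 L$ ($V{\left(L,Z \right)} = \left(4 - 2\right) \left(3 + L\right) = 2 \left(3 + L\right) = 6 + 2 L$)
$m{\left(s,F \right)} = - 4 F \left(-1 + F\right)$
$\left(-8 + 12\right) 7 - m{\left(10,V{\left(3,6 \right)} \right)} = \left(-8 + 12\right) 7 - 4 \left(6 + 2 \cdot 3\right) \left(1 - \left(6 + 2 \cdot 3\right)\right) = 4 \cdot 7 - 4 \left(6 + 6\right) \left(1 - \left(6 + 6\right)\right) = 28 - 4 \cdot 12 \left(1 - 12\right) = 28 - 4 \cdot 12 \left(-11\right) = 28 - -528 = 28 + 528 = 556$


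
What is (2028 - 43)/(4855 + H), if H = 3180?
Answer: 397/1607 ≈ 0.24704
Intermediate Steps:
(2028 - 43)/(4855 + H) = (2028 - 43)/(4855 + 3180) = 1985/8035 = 1985*(1/8035) = 397/1607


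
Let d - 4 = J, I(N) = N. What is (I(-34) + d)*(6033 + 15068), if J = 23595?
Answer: 497245065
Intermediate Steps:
d = 23599 (d = 4 + 23595 = 23599)
(I(-34) + d)*(6033 + 15068) = (-34 + 23599)*(6033 + 15068) = 23565*21101 = 497245065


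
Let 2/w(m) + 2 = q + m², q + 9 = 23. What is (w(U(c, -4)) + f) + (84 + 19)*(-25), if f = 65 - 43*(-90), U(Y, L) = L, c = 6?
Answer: 19041/14 ≈ 1360.1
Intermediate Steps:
q = 14 (q = -9 + 23 = 14)
f = 3935 (f = 65 + 3870 = 3935)
w(m) = 2/(12 + m²) (w(m) = 2/(-2 + (14 + m²)) = 2/(12 + m²))
(w(U(c, -4)) + f) + (84 + 19)*(-25) = (2/(12 + (-4)²) + 3935) + (84 + 19)*(-25) = (2/(12 + 16) + 3935) + 103*(-25) = (2/28 + 3935) - 2575 = (2*(1/28) + 3935) - 2575 = (1/14 + 3935) - 2575 = 55091/14 - 2575 = 19041/14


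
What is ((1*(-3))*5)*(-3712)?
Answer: 55680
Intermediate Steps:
((1*(-3))*5)*(-3712) = -3*5*(-3712) = -15*(-3712) = 55680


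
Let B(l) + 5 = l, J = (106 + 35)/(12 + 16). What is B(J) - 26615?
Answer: -745219/28 ≈ -26615.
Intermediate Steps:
J = 141/28 ≈ 5.0357
B(l) = -5 + l
B(J) - 26615 = (-5 + 141/28) - 26615 = 1/28 - 26615 = -745219/28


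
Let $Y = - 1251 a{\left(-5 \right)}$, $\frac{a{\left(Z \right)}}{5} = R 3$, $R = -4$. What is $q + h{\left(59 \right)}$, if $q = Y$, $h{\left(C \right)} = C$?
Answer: $75119$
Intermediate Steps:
$a{\left(Z \right)} = -60$ ($a{\left(Z \right)} = 5 \left(\left(-4\right) 3\right) = 5 \left(-12\right) = -60$)
$Y = 75060$ ($Y = \left(-1251\right) \left(-60\right) = 75060$)
$q = 75060$
$q + h{\left(59 \right)} = 75060 + 59 = 75119$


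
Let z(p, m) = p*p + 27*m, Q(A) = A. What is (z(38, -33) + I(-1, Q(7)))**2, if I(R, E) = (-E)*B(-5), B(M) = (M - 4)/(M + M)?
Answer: 29888089/100 ≈ 2.9888e+5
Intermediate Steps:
B(M) = (-4 + M)/(2*M) (B(M) = (-4 + M)/((2*M)) = (-4 + M)*(1/(2*M)) = (-4 + M)/(2*M))
z(p, m) = p**2 + 27*m
I(R, E) = -9*E/10 (I(R, E) = (-E)*((1/2)*(-4 - 5)/(-5)) = (-E)*((1/2)*(-1/5)*(-9)) = -E*(9/10) = -9*E/10)
(z(38, -33) + I(-1, Q(7)))**2 = ((38**2 + 27*(-33)) - 9/10*7)**2 = ((1444 - 891) - 63/10)**2 = (553 - 63/10)**2 = (5467/10)**2 = 29888089/100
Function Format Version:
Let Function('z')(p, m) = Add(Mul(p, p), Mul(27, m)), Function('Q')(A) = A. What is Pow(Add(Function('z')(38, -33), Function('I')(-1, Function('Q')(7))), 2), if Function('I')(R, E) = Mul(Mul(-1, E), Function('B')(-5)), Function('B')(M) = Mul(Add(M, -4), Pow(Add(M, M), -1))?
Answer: Rational(29888089, 100) ≈ 2.9888e+5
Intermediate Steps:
Function('B')(M) = Mul(Rational(1, 2), Pow(M, -1), Add(-4, M)) (Function('B')(M) = Mul(Add(-4, M), Pow(Mul(2, M), -1)) = Mul(Add(-4, M), Mul(Rational(1, 2), Pow(M, -1))) = Mul(Rational(1, 2), Pow(M, -1), Add(-4, M)))
Function('z')(p, m) = Add(Pow(p, 2), Mul(27, m))
Function('I')(R, E) = Mul(Rational(-9, 10), E) (Function('I')(R, E) = Mul(Mul(-1, E), Mul(Rational(1, 2), Pow(-5, -1), Add(-4, -5))) = Mul(Mul(-1, E), Mul(Rational(1, 2), Rational(-1, 5), -9)) = Mul(Mul(-1, E), Rational(9, 10)) = Mul(Rational(-9, 10), E))
Pow(Add(Function('z')(38, -33), Function('I')(-1, Function('Q')(7))), 2) = Pow(Add(Add(Pow(38, 2), Mul(27, -33)), Mul(Rational(-9, 10), 7)), 2) = Pow(Add(Add(1444, -891), Rational(-63, 10)), 2) = Pow(Add(553, Rational(-63, 10)), 2) = Pow(Rational(5467, 10), 2) = Rational(29888089, 100)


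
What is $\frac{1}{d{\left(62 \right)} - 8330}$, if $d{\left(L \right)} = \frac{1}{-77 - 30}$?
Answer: $- \frac{107}{891311} \approx -0.00012005$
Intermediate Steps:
$d{\left(L \right)} = - \frac{1}{107}$ ($d{\left(L \right)} = \frac{1}{-107} = - \frac{1}{107}$)
$\frac{1}{d{\left(62 \right)} - 8330} = \frac{1}{- \frac{1}{107} - 8330} = \frac{1}{- \frac{891311}{107}} = - \frac{107}{891311}$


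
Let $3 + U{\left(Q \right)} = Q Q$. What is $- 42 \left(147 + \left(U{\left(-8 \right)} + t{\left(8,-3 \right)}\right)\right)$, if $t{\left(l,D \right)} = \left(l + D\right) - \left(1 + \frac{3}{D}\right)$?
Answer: $-8946$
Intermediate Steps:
$U{\left(Q \right)} = -3 + Q^{2}$ ($U{\left(Q \right)} = -3 + Q Q = -3 + Q^{2}$)
$t{\left(l,D \right)} = -1 + D + l - \frac{3}{D}$ ($t{\left(l,D \right)} = \left(D + l\right) - \left(1 + \frac{3}{D}\right) = -1 + D + l - \frac{3}{D}$)
$- 42 \left(147 + \left(U{\left(-8 \right)} + t{\left(8,-3 \right)}\right)\right) = - 42 \left(147 - \left(-2 - 64\right)\right) = - 42 \left(147 + \left(\left(-3 + 64\right) - -5\right)\right) = - 42 \left(147 + \left(61 + \left(-1 - 3 + 8 + 1\right)\right)\right) = - 42 \left(147 + \left(61 + 5\right)\right) = - 42 \left(147 + 66\right) = \left(-42\right) 213 = -8946$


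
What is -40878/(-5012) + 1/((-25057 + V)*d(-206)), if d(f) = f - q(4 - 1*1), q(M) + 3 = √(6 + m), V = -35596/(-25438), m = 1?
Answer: 9584681962300024/1175165733080115 - 1817*√7/1875763340910 ≈ 8.1560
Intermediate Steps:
V = 17798/12719 (V = -35596*(-1/25438) = 17798/12719 ≈ 1.3993)
q(M) = -3 + √7 (q(M) = -3 + √(6 + 1) = -3 + √7)
d(f) = 3 + f - √7 (d(f) = f - (-3 + √7) = f + (3 - √7) = 3 + f - √7)
-40878/(-5012) + 1/((-25057 + V)*d(-206)) = -40878/(-5012) + 1/((-25057 + 17798/12719)*(3 - 206 - √7)) = -40878*(-1/5012) + 1/((-318682185/12719)*(-203 - √7)) = 20439/2506 - 12719/(318682185*(-203 - √7))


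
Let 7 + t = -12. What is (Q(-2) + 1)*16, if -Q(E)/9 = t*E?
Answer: -5456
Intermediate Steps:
t = -19 (t = -7 - 12 = -19)
Q(E) = 171*E (Q(E) = -(-171)*E = 171*E)
(Q(-2) + 1)*16 = (171*(-2) + 1)*16 = (-342 + 1)*16 = -341*16 = -5456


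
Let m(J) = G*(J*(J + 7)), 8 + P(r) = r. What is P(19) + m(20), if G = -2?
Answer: -1069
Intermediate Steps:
P(r) = -8 + r
m(J) = -2*J*(7 + J) (m(J) = -2*J*(J + 7) = -2*J*(7 + J))
P(19) + m(20) = (-8 + 19) - 2*20*(7 + 20) = 11 - 2*20*27 = 11 - 1080 = -1069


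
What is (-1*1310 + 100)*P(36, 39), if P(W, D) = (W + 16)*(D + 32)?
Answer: -4467320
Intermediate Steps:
P(W, D) = (16 + W)*(32 + D)
(-1*1310 + 100)*P(36, 39) = (-1*1310 + 100)*(512 + 16*39 + 32*36 + 39*36) = (-1310 + 100)*(512 + 624 + 1152 + 1404) = -1210*3692 = -4467320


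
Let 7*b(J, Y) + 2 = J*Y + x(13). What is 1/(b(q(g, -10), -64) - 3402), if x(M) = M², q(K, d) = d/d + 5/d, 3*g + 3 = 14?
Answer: -7/23679 ≈ -0.00029562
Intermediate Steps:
g = 11/3 (g = -1 + (⅓)*14 = -1 + 14/3 = 11/3 ≈ 3.6667)
q(K, d) = 1 + 5/d
b(J, Y) = 167/7 + J*Y/7 (b(J, Y) = -2/7 + (J*Y + 13²)/7 = -2/7 + (J*Y + 169)/7 = -2/7 + (169 + J*Y)/7 = -2/7 + (169/7 + J*Y/7) = 167/7 + J*Y/7)
1/(b(q(g, -10), -64) - 3402) = 1/((167/7 + (⅐)*((5 - 10)/(-10))*(-64)) - 3402) = 1/((167/7 + (⅐)*(-⅒*(-5))*(-64)) - 3402) = 1/((167/7 + (⅐)*(½)*(-64)) - 3402) = 1/((167/7 - 32/7) - 3402) = 1/(135/7 - 3402) = 1/(-23679/7) = -7/23679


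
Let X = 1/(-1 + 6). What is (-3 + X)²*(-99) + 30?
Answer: -18654/25 ≈ -746.16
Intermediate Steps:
X = ⅕ (X = 1/5 = ⅕ ≈ 0.20000)
(-3 + X)²*(-99) + 30 = (-3 + ⅕)²*(-99) + 30 = (-14/5)²*(-99) + 30 = (196/25)*(-99) + 30 = -19404/25 + 30 = -18654/25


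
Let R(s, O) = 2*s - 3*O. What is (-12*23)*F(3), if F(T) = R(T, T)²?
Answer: -2484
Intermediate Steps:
R(s, O) = -3*O + 2*s
F(T) = T² (F(T) = (-3*T + 2*T)² = (-T)² = T²)
(-12*23)*F(3) = -12*23*3² = -276*9 = -2484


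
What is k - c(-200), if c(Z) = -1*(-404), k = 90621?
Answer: 90217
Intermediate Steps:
c(Z) = 404
k - c(-200) = 90621 - 1*404 = 90621 - 404 = 90217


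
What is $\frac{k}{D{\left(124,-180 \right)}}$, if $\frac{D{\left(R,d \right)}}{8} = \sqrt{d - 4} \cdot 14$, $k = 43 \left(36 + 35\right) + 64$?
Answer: $- \frac{3117 i \sqrt{46}}{10304} \approx - 2.0517 i$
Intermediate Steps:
$k = 3117$ ($k = 43 \cdot 71 + 64 = 3053 + 64 = 3117$)
$D{\left(R,d \right)} = 112 \sqrt{-4 + d}$ ($D{\left(R,d \right)} = 8 \sqrt{d - 4} \cdot 14 = 8 \sqrt{-4 + d} 14 = 8 \cdot 14 \sqrt{-4 + d} = 112 \sqrt{-4 + d}$)
$\frac{k}{D{\left(124,-180 \right)}} = \frac{3117}{112 \sqrt{-4 - 180}} = \frac{3117}{112 \sqrt{-184}} = \frac{3117}{112 \cdot 2 i \sqrt{46}} = \frac{3117}{224 i \sqrt{46}} = 3117 \left(- \frac{i \sqrt{46}}{10304}\right) = - \frac{3117 i \sqrt{46}}{10304}$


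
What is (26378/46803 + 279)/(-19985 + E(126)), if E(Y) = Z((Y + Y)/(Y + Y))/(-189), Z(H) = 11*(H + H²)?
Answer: -824318145/58927894387 ≈ -0.013989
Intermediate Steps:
Z(H) = 11*H + 11*H²
E(Y) = -22/189 (E(Y) = (11*((Y + Y)/(Y + Y))*(1 + (Y + Y)/(Y + Y)))/(-189) = (11*((2*Y)/((2*Y)))*(1 + (2*Y)/((2*Y))))*(-1/189) = (11*((2*Y)*(1/(2*Y)))*(1 + (2*Y)*(1/(2*Y))))*(-1/189) = (11*1*(1 + 1))*(-1/189) = (11*1*2)*(-1/189) = 22*(-1/189) = -22/189)
(26378/46803 + 279)/(-19985 + E(126)) = (26378/46803 + 279)/(-19985 - 22/189) = (26378*(1/46803) + 279)/(-3777187/189) = (26378/46803 + 279)*(-189/3777187) = (13084415/46803)*(-189/3777187) = -824318145/58927894387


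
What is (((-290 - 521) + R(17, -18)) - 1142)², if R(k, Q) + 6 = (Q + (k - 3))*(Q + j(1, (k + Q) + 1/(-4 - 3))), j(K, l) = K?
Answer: 3575881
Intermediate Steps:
R(k, Q) = -6 + (1 + Q)*(-3 + Q + k) (R(k, Q) = -6 + (Q + (k - 3))*(Q + 1) = -6 + (Q + (-3 + k))*(1 + Q) = -6 + (-3 + Q + k)*(1 + Q) = -6 + (1 + Q)*(-3 + Q + k))
(((-290 - 521) + R(17, -18)) - 1142)² = (((-290 - 521) + (-9 + 17 + (-18)² - 2*(-18) - 18*17)) - 1142)² = ((-811 + (-9 + 17 + 324 + 36 - 306)) - 1142)² = ((-811 + 62) - 1142)² = (-749 - 1142)² = (-1891)² = 3575881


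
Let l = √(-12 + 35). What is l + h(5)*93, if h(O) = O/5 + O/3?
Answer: 248 + √23 ≈ 252.80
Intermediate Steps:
h(O) = 8*O/15 (h(O) = O*(⅕) + O*(⅓) = O/5 + O/3 = 8*O/15)
l = √23 ≈ 4.7958
l + h(5)*93 = √23 + ((8/15)*5)*93 = √23 + (8/3)*93 = √23 + 248 = 248 + √23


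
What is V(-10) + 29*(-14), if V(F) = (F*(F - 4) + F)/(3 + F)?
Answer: -2972/7 ≈ -424.57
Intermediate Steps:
V(F) = (F + F*(-4 + F))/(3 + F) (V(F) = (F*(-4 + F) + F)/(3 + F) = (F + F*(-4 + F))/(3 + F))
V(-10) + 29*(-14) = -10*(-3 - 10)/(3 - 10) + 29*(-14) = -10*(-13)/(-7) - 406 = -10*(-⅐)*(-13) - 406 = -130/7 - 406 = -2972/7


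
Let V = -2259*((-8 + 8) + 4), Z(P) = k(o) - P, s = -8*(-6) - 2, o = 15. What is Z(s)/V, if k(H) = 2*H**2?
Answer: -101/2259 ≈ -0.044710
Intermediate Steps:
s = 46 (s = 48 - 2 = 46)
Z(P) = 450 - P (Z(P) = 2*15**2 - P = 2*225 - P = 450 - P)
V = -9036 (V = -2259*(0 + 4) = -2259*4 = -9036)
Z(s)/V = (450 - 1*46)/(-9036) = (450 - 46)*(-1/9036) = 404*(-1/9036) = -101/2259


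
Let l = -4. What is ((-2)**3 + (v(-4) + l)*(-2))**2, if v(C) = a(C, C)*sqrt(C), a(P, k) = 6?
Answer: -576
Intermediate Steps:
v(C) = 6*sqrt(C)
((-2)**3 + (v(-4) + l)*(-2))**2 = ((-2)**3 + (6*sqrt(-4) - 4)*(-2))**2 = (-8 + (6*(2*I) - 4)*(-2))**2 = (-8 + (12*I - 4)*(-2))**2 = (-8 + (-4 + 12*I)*(-2))**2 = (-8 + (8 - 24*I))**2 = (-24*I)**2 = -576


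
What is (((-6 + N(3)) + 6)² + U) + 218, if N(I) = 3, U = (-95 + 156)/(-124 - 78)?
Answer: 45793/202 ≈ 226.70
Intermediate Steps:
U = -61/202 (U = 61/(-202) = 61*(-1/202) = -61/202 ≈ -0.30198)
(((-6 + N(3)) + 6)² + U) + 218 = (((-6 + 3) + 6)² - 61/202) + 218 = ((-3 + 6)² - 61/202) + 218 = (3² - 61/202) + 218 = (9 - 61/202) + 218 = 1757/202 + 218 = 45793/202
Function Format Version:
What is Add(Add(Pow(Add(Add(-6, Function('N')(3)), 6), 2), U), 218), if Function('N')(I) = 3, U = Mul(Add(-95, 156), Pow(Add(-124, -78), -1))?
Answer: Rational(45793, 202) ≈ 226.70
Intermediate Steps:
U = Rational(-61, 202) (U = Mul(61, Pow(-202, -1)) = Mul(61, Rational(-1, 202)) = Rational(-61, 202) ≈ -0.30198)
Add(Add(Pow(Add(Add(-6, Function('N')(3)), 6), 2), U), 218) = Add(Add(Pow(Add(Add(-6, 3), 6), 2), Rational(-61, 202)), 218) = Add(Add(Pow(Add(-3, 6), 2), Rational(-61, 202)), 218) = Add(Add(Pow(3, 2), Rational(-61, 202)), 218) = Add(Add(9, Rational(-61, 202)), 218) = Add(Rational(1757, 202), 218) = Rational(45793, 202)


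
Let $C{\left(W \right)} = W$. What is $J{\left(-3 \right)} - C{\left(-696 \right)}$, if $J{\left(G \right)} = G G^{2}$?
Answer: $669$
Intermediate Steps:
$J{\left(G \right)} = G^{3}$
$J{\left(-3 \right)} - C{\left(-696 \right)} = \left(-3\right)^{3} - -696 = -27 + 696 = 669$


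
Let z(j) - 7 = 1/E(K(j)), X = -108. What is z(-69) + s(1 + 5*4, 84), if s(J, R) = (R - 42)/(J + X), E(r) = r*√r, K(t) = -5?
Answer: 189/29 + I*√5/25 ≈ 6.5172 + 0.089443*I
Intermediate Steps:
E(r) = r^(3/2)
z(j) = 7 + I*√5/25 (z(j) = 7 + 1/((-5)^(3/2)) = 7 + 1/(-5*I*√5) = 7 + I*√5/25)
s(J, R) = (-42 + R)/(-108 + J) (s(J, R) = (R - 42)/(J - 108) = (-42 + R)/(-108 + J))
z(-69) + s(1 + 5*4, 84) = (7 + I*√5/25) + (-42 + 84)/(-108 + (1 + 5*4)) = (7 + I*√5/25) + 42/(-108 + (1 + 20)) = (7 + I*√5/25) + 42/(-108 + 21) = (7 + I*√5/25) + 42/(-87) = (7 + I*√5/25) - 1/87*42 = (7 + I*√5/25) - 14/29 = 189/29 + I*√5/25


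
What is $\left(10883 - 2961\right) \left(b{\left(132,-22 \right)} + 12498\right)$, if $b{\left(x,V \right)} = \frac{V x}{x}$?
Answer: $98834872$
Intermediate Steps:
$b{\left(x,V \right)} = V$
$\left(10883 - 2961\right) \left(b{\left(132,-22 \right)} + 12498\right) = \left(10883 - 2961\right) \left(-22 + 12498\right) = 7922 \cdot 12476 = 98834872$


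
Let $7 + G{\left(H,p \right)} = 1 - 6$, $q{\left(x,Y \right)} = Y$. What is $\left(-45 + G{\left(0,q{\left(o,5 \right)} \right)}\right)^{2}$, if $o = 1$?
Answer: $3249$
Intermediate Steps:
$G{\left(H,p \right)} = -12$ ($G{\left(H,p \right)} = -7 + \left(1 - 6\right) = -7 - 5 = -12$)
$\left(-45 + G{\left(0,q{\left(o,5 \right)} \right)}\right)^{2} = \left(-45 - 12\right)^{2} = \left(-57\right)^{2} = 3249$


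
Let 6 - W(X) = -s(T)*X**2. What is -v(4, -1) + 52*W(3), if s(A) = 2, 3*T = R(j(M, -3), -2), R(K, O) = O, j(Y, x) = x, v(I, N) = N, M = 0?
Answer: 1249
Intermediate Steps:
T = -2/3 (T = (1/3)*(-2) = -2/3 ≈ -0.66667)
W(X) = 6 + 2*X**2 (W(X) = 6 - (-1)*2*X**2 = 6 - (-2)*X**2 = 6 + 2*X**2)
-v(4, -1) + 52*W(3) = -1*(-1) + 52*(6 + 2*3**2) = 1 + 52*(6 + 2*9) = 1 + 52*(6 + 18) = 1 + 52*24 = 1 + 1248 = 1249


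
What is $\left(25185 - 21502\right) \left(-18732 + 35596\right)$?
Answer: $62110112$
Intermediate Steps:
$\left(25185 - 21502\right) \left(-18732 + 35596\right) = 3683 \cdot 16864 = 62110112$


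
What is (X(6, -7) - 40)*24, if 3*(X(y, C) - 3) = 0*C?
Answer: -888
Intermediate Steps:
X(y, C) = 3 (X(y, C) = 3 + (0*C)/3 = 3 + (1/3)*0 = 3 + 0 = 3)
(X(6, -7) - 40)*24 = (3 - 40)*24 = -37*24 = -888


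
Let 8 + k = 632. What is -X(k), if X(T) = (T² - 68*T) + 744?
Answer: -347688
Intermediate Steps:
k = 624 (k = -8 + 632 = 624)
X(T) = 744 + T² - 68*T
-X(k) = -(744 + 624² - 68*624) = -(744 + 389376 - 42432) = -1*347688 = -347688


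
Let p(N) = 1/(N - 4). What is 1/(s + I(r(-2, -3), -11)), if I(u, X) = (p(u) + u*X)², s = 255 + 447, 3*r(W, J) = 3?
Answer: 9/7474 ≈ 0.0012042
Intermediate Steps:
r(W, J) = 1 (r(W, J) = (⅓)*3 = 1)
s = 702
p(N) = 1/(-4 + N)
I(u, X) = (1/(-4 + u) + X*u)² (I(u, X) = (1/(-4 + u) + u*X)² = (1/(-4 + u) + X*u)²)
1/(s + I(r(-2, -3), -11)) = 1/(702 + (1 - 11*1*(-4 + 1))²/(-4 + 1)²) = 1/(702 + (1 - 11*1*(-3))²/(-3)²) = 1/(702 + (1 + 33)²*(⅑)) = 1/(702 + 34²*(⅑)) = 1/(702 + 1156*(⅑)) = 1/(702 + 1156/9) = 1/(7474/9) = 9/7474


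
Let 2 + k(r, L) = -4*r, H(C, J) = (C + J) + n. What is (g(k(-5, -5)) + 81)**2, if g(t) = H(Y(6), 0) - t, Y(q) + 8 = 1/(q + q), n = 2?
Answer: 469225/144 ≈ 3258.5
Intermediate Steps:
Y(q) = -8 + 1/(2*q) (Y(q) = -8 + 1/(q + q) = -8 + 1/(2*q))
H(C, J) = 2 + C + J (H(C, J) = (C + J) + 2 = 2 + C + J)
k(r, L) = -2 - 4*r
g(t) = -71/12 - t (g(t) = (2 + (-8 + (1/2)/6) + 0) - t = (2 + (-8 + (1/2)*(1/6)) + 0) - t = (2 + (-8 + 1/12) + 0) - t = (2 - 95/12 + 0) - t = -71/12 - t)
(g(k(-5, -5)) + 81)**2 = ((-71/12 - (-2 - 4*(-5))) + 81)**2 = ((-71/12 - (-2 + 20)) + 81)**2 = ((-71/12 - 1*18) + 81)**2 = ((-71/12 - 18) + 81)**2 = (-287/12 + 81)**2 = (685/12)**2 = 469225/144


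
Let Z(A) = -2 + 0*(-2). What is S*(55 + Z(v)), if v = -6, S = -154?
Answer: -8162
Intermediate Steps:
Z(A) = -2 (Z(A) = -2 + 0 = -2)
S*(55 + Z(v)) = -154*(55 - 2) = -154*53 = -8162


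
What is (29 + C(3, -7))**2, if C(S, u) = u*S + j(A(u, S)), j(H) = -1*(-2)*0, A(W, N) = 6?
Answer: 64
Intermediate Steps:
j(H) = 0 (j(H) = 2*0 = 0)
C(S, u) = S*u (C(S, u) = u*S + 0 = S*u + 0 = S*u)
(29 + C(3, -7))**2 = (29 + 3*(-7))**2 = (29 - 21)**2 = 8**2 = 64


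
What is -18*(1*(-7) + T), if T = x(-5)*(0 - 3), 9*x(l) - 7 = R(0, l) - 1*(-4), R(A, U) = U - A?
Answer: 162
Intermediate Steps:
x(l) = 11/9 + l/9 (x(l) = 7/9 + ((l - 1*0) - 1*(-4))/9 = 7/9 + ((l + 0) + 4)/9 = 7/9 + (l + 4)/9 = 7/9 + (4 + l)/9 = 7/9 + (4/9 + l/9) = 11/9 + l/9)
T = -2 (T = (11/9 + (1/9)*(-5))*(0 - 3) = (11/9 - 5/9)*(-3) = (2/3)*(-3) = -2)
-18*(1*(-7) + T) = -18*(1*(-7) - 2) = -18*(-7 - 2) = -18*(-9) = 162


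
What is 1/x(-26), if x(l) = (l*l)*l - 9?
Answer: -1/17585 ≈ -5.6867e-5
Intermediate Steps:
x(l) = -9 + l³ (x(l) = l²*l - 9 = l³ - 9 = -9 + l³)
1/x(-26) = 1/(-9 + (-26)³) = 1/(-9 - 17576) = 1/(-17585) = -1/17585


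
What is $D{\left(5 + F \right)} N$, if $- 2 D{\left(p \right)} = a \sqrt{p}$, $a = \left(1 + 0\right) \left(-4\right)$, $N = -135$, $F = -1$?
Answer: $-540$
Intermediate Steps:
$a = -4$ ($a = 1 \left(-4\right) = -4$)
$D{\left(p \right)} = 2 \sqrt{p}$ ($D{\left(p \right)} = - \frac{\left(-4\right) \sqrt{p}}{2} = 2 \sqrt{p}$)
$D{\left(5 + F \right)} N = 2 \sqrt{5 - 1} \left(-135\right) = 2 \sqrt{4} \left(-135\right) = 2 \cdot 2 \left(-135\right) = 4 \left(-135\right) = -540$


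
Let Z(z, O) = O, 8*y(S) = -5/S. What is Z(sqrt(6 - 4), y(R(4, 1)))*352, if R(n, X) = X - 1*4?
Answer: 220/3 ≈ 73.333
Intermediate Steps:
R(n, X) = -4 + X (R(n, X) = X - 4 = -4 + X)
y(S) = -5/(8*S) (y(S) = (-5/S)/8 = -5/(8*S))
Z(sqrt(6 - 4), y(R(4, 1)))*352 = -5/(8*(-4 + 1))*352 = -5/8/(-3)*352 = -5/8*(-1/3)*352 = (5/24)*352 = 220/3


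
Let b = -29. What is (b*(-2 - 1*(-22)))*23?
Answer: -13340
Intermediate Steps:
(b*(-2 - 1*(-22)))*23 = -29*(-2 - 1*(-22))*23 = -29*(-2 + 22)*23 = -29*20*23 = -580*23 = -13340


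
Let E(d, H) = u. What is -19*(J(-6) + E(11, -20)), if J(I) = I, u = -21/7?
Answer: 171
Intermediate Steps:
u = -3 (u = -21*⅐ = -3)
E(d, H) = -3
-19*(J(-6) + E(11, -20)) = -19*(-6 - 3) = -19*(-9) = 171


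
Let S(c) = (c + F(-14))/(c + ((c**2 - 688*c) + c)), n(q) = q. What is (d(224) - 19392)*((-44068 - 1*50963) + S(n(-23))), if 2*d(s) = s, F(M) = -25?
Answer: 29877648493200/16307 ≈ 1.8322e+9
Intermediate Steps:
d(s) = s/2
S(c) = (-25 + c)/(c**2 - 686*c) (S(c) = (c - 25)/(c + ((c**2 - 688*c) + c)) = (-25 + c)/(c + (c**2 - 687*c)) = (-25 + c)/(c**2 - 686*c))
(d(224) - 19392)*((-44068 - 1*50963) + S(n(-23))) = ((1/2)*224 - 19392)*((-44068 - 1*50963) + (-25 - 23)/((-23)*(-686 - 23))) = (112 - 19392)*((-44068 - 50963) - 1/23*(-48)/(-709)) = -19280*(-95031 - 1/23*(-1/709)*(-48)) = -19280*(-95031 - 48/16307) = -19280*(-1549670565/16307) = 29877648493200/16307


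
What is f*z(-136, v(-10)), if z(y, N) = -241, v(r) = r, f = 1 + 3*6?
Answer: -4579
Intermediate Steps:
f = 19 (f = 1 + 18 = 19)
f*z(-136, v(-10)) = 19*(-241) = -4579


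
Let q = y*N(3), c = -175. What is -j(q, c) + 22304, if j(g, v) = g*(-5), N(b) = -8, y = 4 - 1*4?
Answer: 22304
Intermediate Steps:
y = 0 (y = 4 - 4 = 0)
q = 0 (q = 0*(-8) = 0)
j(g, v) = -5*g
-j(q, c) + 22304 = -(-5)*0 + 22304 = -1*0 + 22304 = 0 + 22304 = 22304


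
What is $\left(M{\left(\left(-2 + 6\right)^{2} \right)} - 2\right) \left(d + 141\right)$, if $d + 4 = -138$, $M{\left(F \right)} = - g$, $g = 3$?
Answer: $5$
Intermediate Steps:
$M{\left(F \right)} = -3$ ($M{\left(F \right)} = \left(-1\right) 3 = -3$)
$d = -142$ ($d = -4 - 138 = -142$)
$\left(M{\left(\left(-2 + 6\right)^{2} \right)} - 2\right) \left(d + 141\right) = \left(-3 - 2\right) \left(-142 + 141\right) = \left(-3 - 2\right) \left(-1\right) = \left(-5\right) \left(-1\right) = 5$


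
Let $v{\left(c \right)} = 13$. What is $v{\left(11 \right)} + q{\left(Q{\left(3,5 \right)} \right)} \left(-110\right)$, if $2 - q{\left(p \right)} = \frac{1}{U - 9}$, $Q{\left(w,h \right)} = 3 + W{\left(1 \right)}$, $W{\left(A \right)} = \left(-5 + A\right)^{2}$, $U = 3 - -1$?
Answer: $-229$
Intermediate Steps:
$U = 4$ ($U = 3 + 1 = 4$)
$Q{\left(w,h \right)} = 19$ ($Q{\left(w,h \right)} = 3 + \left(-5 + 1\right)^{2} = 3 + \left(-4\right)^{2} = 3 + 16 = 19$)
$q{\left(p \right)} = \frac{11}{5}$ ($q{\left(p \right)} = 2 - \frac{1}{4 - 9} = 2 - \frac{1}{-5} = 2 - - \frac{1}{5} = 2 + \frac{1}{5} = \frac{11}{5}$)
$v{\left(11 \right)} + q{\left(Q{\left(3,5 \right)} \right)} \left(-110\right) = 13 + \frac{11}{5} \left(-110\right) = 13 - 242 = -229$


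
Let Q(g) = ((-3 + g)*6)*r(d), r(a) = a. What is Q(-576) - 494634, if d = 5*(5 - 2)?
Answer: -546744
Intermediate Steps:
d = 15 (d = 5*3 = 15)
Q(g) = -270 + 90*g (Q(g) = ((-3 + g)*6)*15 = (-18 + 6*g)*15 = -270 + 90*g)
Q(-576) - 494634 = (-270 + 90*(-576)) - 494634 = (-270 - 51840) - 494634 = -52110 - 494634 = -546744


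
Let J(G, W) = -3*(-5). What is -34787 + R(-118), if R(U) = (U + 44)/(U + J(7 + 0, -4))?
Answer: -3582987/103 ≈ -34786.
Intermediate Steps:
J(G, W) = 15
R(U) = (44 + U)/(15 + U) (R(U) = (U + 44)/(U + 15) = (44 + U)/(15 + U))
-34787 + R(-118) = -34787 + (44 - 118)/(15 - 118) = -34787 - 74/(-103) = -34787 - 1/103*(-74) = -34787 + 74/103 = -3582987/103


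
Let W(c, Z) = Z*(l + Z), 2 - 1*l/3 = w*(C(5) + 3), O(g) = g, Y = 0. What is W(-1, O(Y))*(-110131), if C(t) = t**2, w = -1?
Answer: 0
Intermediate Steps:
l = 90 (l = 6 - (-3)*(5**2 + 3) = 6 - (-3)*(25 + 3) = 6 - (-3)*28 = 6 - 3*(-28) = 6 + 84 = 90)
W(c, Z) = Z*(90 + Z)
W(-1, O(Y))*(-110131) = (0*(90 + 0))*(-110131) = (0*90)*(-110131) = 0*(-110131) = 0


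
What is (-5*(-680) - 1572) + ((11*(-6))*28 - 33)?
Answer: -53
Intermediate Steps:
(-5*(-680) - 1572) + ((11*(-6))*28 - 33) = (3400 - 1572) + (-66*28 - 33) = 1828 + (-1848 - 33) = 1828 - 1881 = -53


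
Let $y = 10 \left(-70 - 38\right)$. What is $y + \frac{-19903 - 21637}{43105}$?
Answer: $- \frac{9318988}{8621} \approx -1081.0$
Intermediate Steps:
$y = -1080$ ($y = 10 \left(-108\right) = -1080$)
$y + \frac{-19903 - 21637}{43105} = -1080 + \frac{-19903 - 21637}{43105} = -1080 - \frac{8308}{8621} = - \frac{9318988}{8621}$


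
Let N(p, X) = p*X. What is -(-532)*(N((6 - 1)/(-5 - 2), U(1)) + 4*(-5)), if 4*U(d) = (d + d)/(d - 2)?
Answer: -10450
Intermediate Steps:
U(d) = d/(2*(-2 + d)) (U(d) = ((d + d)/(d - 2))/4 = ((2*d)/(-2 + d))/4 = (2*d/(-2 + d))/4 = d/(2*(-2 + d)))
N(p, X) = X*p
-(-532)*(N((6 - 1)/(-5 - 2), U(1)) + 4*(-5)) = -(-532)*(((1/2)*1/(-2 + 1))*((6 - 1)/(-5 - 2)) + 4*(-5)) = -(-532)*(((1/2)*1/(-1))*(5/(-7)) - 20) = -(-532)*(((1/2)*1*(-1))*(5*(-1/7)) - 20) = -(-532)*(-1/2*(-5/7) - 20) = -(-532)*(5/14 - 20) = -(-532)*(-275)/14 = -7*10450/7 = -10450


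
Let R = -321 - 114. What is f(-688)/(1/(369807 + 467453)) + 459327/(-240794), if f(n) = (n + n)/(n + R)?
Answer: 277410969965219/270411662 ≈ 1.0259e+6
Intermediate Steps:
R = -435
f(n) = 2*n/(-435 + n) (f(n) = (n + n)/(n - 435) = (2*n)/(-435 + n) = 2*n/(-435 + n))
f(-688)/(1/(369807 + 467453)) + 459327/(-240794) = (2*(-688)/(-435 - 688))/(1/(369807 + 467453)) + 459327/(-240794) = (2*(-688)/(-1123))/(1/837260) + 459327*(-1/240794) = (2*(-688)*(-1/1123))/(1/837260) - 459327/240794 = (1376/1123)*837260 - 459327/240794 = 1152069760/1123 - 459327/240794 = 277410969965219/270411662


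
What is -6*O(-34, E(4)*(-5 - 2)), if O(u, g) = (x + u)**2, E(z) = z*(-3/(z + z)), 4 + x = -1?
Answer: -9126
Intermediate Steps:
x = -5 (x = -4 - 1 = -5)
E(z) = -3/2 (E(z) = z*(-3*1/(2*z)) = z*(-3/(2*z)) = -3/2)
O(u, g) = (-5 + u)**2
-6*O(-34, E(4)*(-5 - 2)) = -6*(-5 - 34)**2 = -6*(-39)**2 = -6*1521 = -9126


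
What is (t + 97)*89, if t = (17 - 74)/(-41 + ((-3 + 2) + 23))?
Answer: 8900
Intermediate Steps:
t = 3 (t = -57/(-41 + (-1 + 23)) = -57/(-41 + 22) = -57/(-19) = -57*(-1/19) = 3)
(t + 97)*89 = (3 + 97)*89 = 100*89 = 8900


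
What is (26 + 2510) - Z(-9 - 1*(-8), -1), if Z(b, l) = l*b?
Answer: 2535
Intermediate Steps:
Z(b, l) = b*l
(26 + 2510) - Z(-9 - 1*(-8), -1) = (26 + 2510) - (-9 - 1*(-8))*(-1) = 2536 - (-9 + 8)*(-1) = 2536 - (-1)*(-1) = 2536 - 1*1 = 2536 - 1 = 2535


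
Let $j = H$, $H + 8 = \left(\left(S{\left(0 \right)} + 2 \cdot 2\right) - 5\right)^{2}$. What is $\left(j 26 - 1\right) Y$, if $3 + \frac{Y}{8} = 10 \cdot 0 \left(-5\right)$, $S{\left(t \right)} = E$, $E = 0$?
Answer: $4392$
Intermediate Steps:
$S{\left(t \right)} = 0$
$Y = -24$ ($Y = -24 + 8 \cdot 10 \cdot 0 \left(-5\right) = -24 + 8 \cdot 0 \left(-5\right) = -24 + 8 \cdot 0 = -24 + 0 = -24$)
$H = -7$ ($H = -8 + \left(\left(0 + 2 \cdot 2\right) - 5\right)^{2} = -8 + \left(\left(0 + 4\right) - 5\right)^{2} = -8 + \left(4 - 5\right)^{2} = -8 + \left(-1\right)^{2} = -8 + 1 = -7$)
$j = -7$
$\left(j 26 - 1\right) Y = \left(\left(-7\right) 26 - 1\right) \left(-24\right) = \left(-182 - 1\right) \left(-24\right) = \left(-183\right) \left(-24\right) = 4392$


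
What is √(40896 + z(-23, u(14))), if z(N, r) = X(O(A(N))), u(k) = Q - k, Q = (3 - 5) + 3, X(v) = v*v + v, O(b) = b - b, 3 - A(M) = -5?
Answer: 24*√71 ≈ 202.23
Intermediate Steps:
A(M) = 8 (A(M) = 3 - 1*(-5) = 3 + 5 = 8)
O(b) = 0
X(v) = v + v² (X(v) = v² + v = v + v²)
Q = 1 (Q = -2 + 3 = 1)
u(k) = 1 - k
z(N, r) = 0 (z(N, r) = 0*(1 + 0) = 0*1 = 0)
√(40896 + z(-23, u(14))) = √(40896 + 0) = √40896 = 24*√71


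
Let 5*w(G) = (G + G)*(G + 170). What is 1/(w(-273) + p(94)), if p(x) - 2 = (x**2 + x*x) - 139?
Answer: 5/143913 ≈ 3.4743e-5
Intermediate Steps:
p(x) = -137 + 2*x**2 (p(x) = 2 + ((x**2 + x*x) - 139) = 2 + ((x**2 + x**2) - 139) = 2 + (2*x**2 - 139) = 2 + (-139 + 2*x**2) = -137 + 2*x**2)
w(G) = 2*G*(170 + G)/5 (w(G) = ((G + G)*(G + 170))/5 = ((2*G)*(170 + G))/5 = (2*G*(170 + G))/5 = 2*G*(170 + G)/5)
1/(w(-273) + p(94)) = 1/((2/5)*(-273)*(170 - 273) + (-137 + 2*94**2)) = 1/((2/5)*(-273)*(-103) + (-137 + 2*8836)) = 1/(56238/5 + (-137 + 17672)) = 1/(56238/5 + 17535) = 1/(143913/5) = 5/143913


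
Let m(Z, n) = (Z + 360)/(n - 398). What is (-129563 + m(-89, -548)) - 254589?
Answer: -363408063/946 ≈ -3.8415e+5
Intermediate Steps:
m(Z, n) = (360 + Z)/(-398 + n)
(-129563 + m(-89, -548)) - 254589 = (-129563 + (360 - 89)/(-398 - 548)) - 254589 = (-129563 + 271/(-946)) - 254589 = (-129563 - 1/946*271) - 254589 = (-129563 - 271/946) - 254589 = -122566869/946 - 254589 = -363408063/946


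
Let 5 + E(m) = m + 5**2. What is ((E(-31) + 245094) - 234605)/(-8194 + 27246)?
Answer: 5239/9526 ≈ 0.54997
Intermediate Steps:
E(m) = 20 + m (E(m) = -5 + (m + 5**2) = -5 + (m + 25) = -5 + (25 + m) = 20 + m)
((E(-31) + 245094) - 234605)/(-8194 + 27246) = (((20 - 31) + 245094) - 234605)/(-8194 + 27246) = ((-11 + 245094) - 234605)/19052 = (245083 - 234605)*(1/19052) = 10478*(1/19052) = 5239/9526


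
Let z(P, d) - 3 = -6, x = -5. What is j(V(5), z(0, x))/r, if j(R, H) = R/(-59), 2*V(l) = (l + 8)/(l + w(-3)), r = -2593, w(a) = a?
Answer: 13/611948 ≈ 2.1244e-5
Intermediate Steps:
z(P, d) = -3 (z(P, d) = 3 - 6 = -3)
V(l) = (8 + l)/(2*(-3 + l)) (V(l) = ((l + 8)/(l - 3))/2 = ((8 + l)/(-3 + l))/2 = (8 + l)/(2*(-3 + l)))
j(R, H) = -R/59 (j(R, H) = R*(-1/59) = -R/59)
j(V(5), z(0, x))/r = -(8 + 5)/(118*(-3 + 5))/(-2593) = -13/(118*2)*(-1/2593) = -1/59*13/4*(-1/2593) = -13/236*(-1/2593) = 13/611948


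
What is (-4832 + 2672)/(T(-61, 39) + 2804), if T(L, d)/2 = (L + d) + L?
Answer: -1080/1319 ≈ -0.81880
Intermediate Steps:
T(L, d) = 2*d + 4*L (T(L, d) = 2*((L + d) + L) = 2*(d + 2*L) = 2*d + 4*L)
(-4832 + 2672)/(T(-61, 39) + 2804) = (-4832 + 2672)/((2*39 + 4*(-61)) + 2804) = -2160/((78 - 244) + 2804) = -2160/(-166 + 2804) = -2160/2638 = -2160*1/2638 = -1080/1319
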